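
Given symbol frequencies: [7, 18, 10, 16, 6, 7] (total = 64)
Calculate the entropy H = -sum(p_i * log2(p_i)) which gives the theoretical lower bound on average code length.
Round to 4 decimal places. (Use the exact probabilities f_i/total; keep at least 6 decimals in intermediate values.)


Per-symbol terms -p_i * log2(p_i) with p_i = f_i/64:
  p = 7/64 = 0.109375: log2(p) = -3.192645, -p*log2(p) = 0.349196
  p = 18/64 = 0.281250: log2(p) = -1.830075, -p*log2(p) = 0.514709
  p = 10/64 = 0.156250: log2(p) = -2.678072, -p*log2(p) = 0.418449
  p = 16/64 = 0.250000: log2(p) = -2.000000, -p*log2(p) = 0.500000
  p = 6/64 = 0.093750: log2(p) = -3.415037, -p*log2(p) = 0.320160
  p = 7/64 = 0.109375: log2(p) = -3.192645, -p*log2(p) = 0.349196
H = 0.349196 + 0.514709 + 0.418449 + 0.500000 + 0.320160 + 0.349196 = 2.451710

H = 2.4517 bits/symbol


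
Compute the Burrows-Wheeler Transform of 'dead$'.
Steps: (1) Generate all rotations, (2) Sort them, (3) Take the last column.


Rotations (sorted):
  0: $dead -> last char: d
  1: ad$de -> last char: e
  2: d$dea -> last char: a
  3: dead$ -> last char: $
  4: ead$d -> last char: d


BWT = dea$d


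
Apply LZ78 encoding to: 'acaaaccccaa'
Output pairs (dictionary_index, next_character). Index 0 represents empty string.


LZ78 encoding steps:
Dictionary: {0: ''}
Step 1: w='' (idx 0), next='a' -> output (0, 'a'), add 'a' as idx 1
Step 2: w='' (idx 0), next='c' -> output (0, 'c'), add 'c' as idx 2
Step 3: w='a' (idx 1), next='a' -> output (1, 'a'), add 'aa' as idx 3
Step 4: w='a' (idx 1), next='c' -> output (1, 'c'), add 'ac' as idx 4
Step 5: w='c' (idx 2), next='c' -> output (2, 'c'), add 'cc' as idx 5
Step 6: w='c' (idx 2), next='a' -> output (2, 'a'), add 'ca' as idx 6
Step 7: w='a' (idx 1), end of input -> output (1, '')


Encoded: [(0, 'a'), (0, 'c'), (1, 'a'), (1, 'c'), (2, 'c'), (2, 'a'), (1, '')]


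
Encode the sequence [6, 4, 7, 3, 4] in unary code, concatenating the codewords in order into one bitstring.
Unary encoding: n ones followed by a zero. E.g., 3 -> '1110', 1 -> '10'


Encode each number as n ones followed by a terminating 0:
  6 -> 1111110 (7 bits)
  4 -> 11110 (5 bits)
  7 -> 11111110 (8 bits)
  3 -> 1110 (4 bits)
  4 -> 11110 (5 bits)
Total length = 7 + 5 + 8 + 4 + 5 = 29 bits.

Unary([6, 4, 7, 3, 4]) = 11111101111011111110111011110 (29 bits)


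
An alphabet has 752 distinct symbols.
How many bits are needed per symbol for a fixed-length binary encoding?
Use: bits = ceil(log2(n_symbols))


log2(752) = 9.5546
Bracket: 2^9 = 512 < 752 <= 2^10 = 1024
So ceil(log2(752)) = 10

bits = ceil(log2(752)) = ceil(9.5546) = 10 bits


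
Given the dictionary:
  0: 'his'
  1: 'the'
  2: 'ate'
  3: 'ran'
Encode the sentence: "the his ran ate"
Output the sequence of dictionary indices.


Look up each word in the dictionary:
  'the' -> 1
  'his' -> 0
  'ran' -> 3
  'ate' -> 2

Encoded: [1, 0, 3, 2]


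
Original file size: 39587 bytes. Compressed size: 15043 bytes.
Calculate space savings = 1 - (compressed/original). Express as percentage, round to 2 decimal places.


ratio = compressed/original = 15043/39587 = 0.379998
savings = 1 - ratio = 1 - 0.379998 = 0.620002
as a percentage: 0.620002 * 100 = 62.0%

Space savings = 1 - 15043/39587 = 62.0%


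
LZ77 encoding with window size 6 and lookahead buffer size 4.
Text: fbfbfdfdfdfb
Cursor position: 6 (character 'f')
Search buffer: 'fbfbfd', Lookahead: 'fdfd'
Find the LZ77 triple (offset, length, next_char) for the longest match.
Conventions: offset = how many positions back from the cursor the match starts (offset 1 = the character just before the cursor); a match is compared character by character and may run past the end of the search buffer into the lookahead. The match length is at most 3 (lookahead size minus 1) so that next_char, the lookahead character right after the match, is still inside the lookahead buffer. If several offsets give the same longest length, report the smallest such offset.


Try each offset into the search buffer:
  offset=1 (pos 5, char 'd'): match length 0
  offset=2 (pos 4, char 'f'): match length 3
  offset=3 (pos 3, char 'b'): match length 0
  offset=4 (pos 2, char 'f'): match length 1
  offset=5 (pos 1, char 'b'): match length 0
  offset=6 (pos 0, char 'f'): match length 1
Longest match has length 3 at offset 2.
next_char = character at position 6 + 3 = 9 -> 'd'

Best match: offset=2, length=3 (matching 'fdf' starting at position 4)
LZ77 triple: (2, 3, 'd')


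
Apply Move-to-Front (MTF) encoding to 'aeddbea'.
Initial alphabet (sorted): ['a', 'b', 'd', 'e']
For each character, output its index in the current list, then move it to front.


MTF encoding:
'a': index 0 in ['a', 'b', 'd', 'e'] -> ['a', 'b', 'd', 'e']
'e': index 3 in ['a', 'b', 'd', 'e'] -> ['e', 'a', 'b', 'd']
'd': index 3 in ['e', 'a', 'b', 'd'] -> ['d', 'e', 'a', 'b']
'd': index 0 in ['d', 'e', 'a', 'b'] -> ['d', 'e', 'a', 'b']
'b': index 3 in ['d', 'e', 'a', 'b'] -> ['b', 'd', 'e', 'a']
'e': index 2 in ['b', 'd', 'e', 'a'] -> ['e', 'b', 'd', 'a']
'a': index 3 in ['e', 'b', 'd', 'a'] -> ['a', 'e', 'b', 'd']


Output: [0, 3, 3, 0, 3, 2, 3]


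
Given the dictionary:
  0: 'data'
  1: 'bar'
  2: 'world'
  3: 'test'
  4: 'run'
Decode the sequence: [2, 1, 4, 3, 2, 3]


Look up each index in the dictionary:
  2 -> 'world'
  1 -> 'bar'
  4 -> 'run'
  3 -> 'test'
  2 -> 'world'
  3 -> 'test'

Decoded: "world bar run test world test"


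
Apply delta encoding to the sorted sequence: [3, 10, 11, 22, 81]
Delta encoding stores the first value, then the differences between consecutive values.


First value: 3
Deltas:
  10 - 3 = 7
  11 - 10 = 1
  22 - 11 = 11
  81 - 22 = 59


Delta encoded: [3, 7, 1, 11, 59]


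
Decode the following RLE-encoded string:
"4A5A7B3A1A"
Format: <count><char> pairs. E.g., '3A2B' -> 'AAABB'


Expanding each <count><char> pair:
  4A -> 'AAAA'
  5A -> 'AAAAA'
  7B -> 'BBBBBBB'
  3A -> 'AAA'
  1A -> 'A'

Decoded = AAAAAAAAABBBBBBBAAAA


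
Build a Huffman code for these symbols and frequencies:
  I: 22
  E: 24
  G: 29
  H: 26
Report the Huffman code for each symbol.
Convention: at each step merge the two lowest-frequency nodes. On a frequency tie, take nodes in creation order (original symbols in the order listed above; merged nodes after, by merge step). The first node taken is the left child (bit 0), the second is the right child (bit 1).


Huffman tree construction:
Step 1: Merge I(22) + E(24) = 46
Step 2: Merge H(26) + G(29) = 55
Step 3: Merge (I+E)(46) + (H+G)(55) = 101
Read each symbol's code off the tree from the root (left child = 0, right child = 1).

Codes:
  I: 00 (length 2)
  E: 01 (length 2)
  G: 11 (length 2)
  H: 10 (length 2)
Average code length: 202/101 = 2.0000 bits/symbol


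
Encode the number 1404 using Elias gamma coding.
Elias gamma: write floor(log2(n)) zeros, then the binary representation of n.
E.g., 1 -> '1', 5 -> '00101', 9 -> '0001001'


num_bits = floor(log2(1404)) + 1 = 11
leading_zeros = num_bits - 1 = 10
binary(1404) = 10101111100

Elias gamma(1404) = '0000000000' + '10101111100' = 000000000010101111100 (21 bits)


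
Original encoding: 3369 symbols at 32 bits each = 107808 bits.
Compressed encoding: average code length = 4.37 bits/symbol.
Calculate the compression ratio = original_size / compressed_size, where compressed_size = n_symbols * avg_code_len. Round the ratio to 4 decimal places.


original_size = n_symbols * orig_bits = 3369 * 32 = 107808 bits
compressed_size = n_symbols * avg_code_len = 3369 * 4.37 = 14722.53 bits
ratio = original_size / compressed_size = 107808 / 14722.53 = 7.3227

Compression ratio = 7.3227


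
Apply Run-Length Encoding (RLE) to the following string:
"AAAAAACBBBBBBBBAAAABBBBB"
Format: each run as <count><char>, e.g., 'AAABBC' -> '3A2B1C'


Scanning runs left to right:
  i=0: run of 'A' x 6 -> '6A'
  i=6: run of 'C' x 1 -> '1C'
  i=7: run of 'B' x 8 -> '8B'
  i=15: run of 'A' x 4 -> '4A'
  i=19: run of 'B' x 5 -> '5B'

RLE = 6A1C8B4A5B


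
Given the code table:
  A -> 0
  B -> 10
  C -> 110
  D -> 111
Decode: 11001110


Decoding:
110 -> C
0 -> A
111 -> D
0 -> A


Result: CADA


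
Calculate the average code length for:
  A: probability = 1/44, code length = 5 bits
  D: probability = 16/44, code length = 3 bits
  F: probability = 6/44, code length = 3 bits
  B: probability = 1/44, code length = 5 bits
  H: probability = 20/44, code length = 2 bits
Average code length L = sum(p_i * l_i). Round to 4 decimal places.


Weighted contributions p_i * l_i:
  A: (1/44) * 5 = 5/44
  D: (16/44) * 3 = 48/44
  F: (6/44) * 3 = 18/44
  B: (1/44) * 5 = 5/44
  H: (20/44) * 2 = 40/44
Sum = (5 + 48 + 18 + 5 + 40)/44 = 116/44

L = 116/44 = 2.6364 bits/symbol


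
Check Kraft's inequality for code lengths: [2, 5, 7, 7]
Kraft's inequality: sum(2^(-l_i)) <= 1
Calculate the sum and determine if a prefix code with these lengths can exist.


Sum = 2^(-2) + 2^(-5) + 2^(-7) + 2^(-7)
    = 0.25 + 0.03125 + 0.0078125 + 0.0078125
    = 38/128 = 0.296875
Since 0.296875 <= 1, Kraft's inequality IS satisfied.
A prefix code with these lengths CAN exist.

Kraft sum = 0.296875. Satisfied.


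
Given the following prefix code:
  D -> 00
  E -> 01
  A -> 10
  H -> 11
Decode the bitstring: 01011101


Decoding step by step:
Bits 01 -> E
Bits 01 -> E
Bits 11 -> H
Bits 01 -> E


Decoded message: EEHE


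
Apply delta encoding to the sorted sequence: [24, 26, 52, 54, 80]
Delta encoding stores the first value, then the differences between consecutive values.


First value: 24
Deltas:
  26 - 24 = 2
  52 - 26 = 26
  54 - 52 = 2
  80 - 54 = 26


Delta encoded: [24, 2, 26, 2, 26]


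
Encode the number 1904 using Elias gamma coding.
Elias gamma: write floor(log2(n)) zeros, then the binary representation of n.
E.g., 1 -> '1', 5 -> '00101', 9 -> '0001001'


num_bits = floor(log2(1904)) + 1 = 11
leading_zeros = num_bits - 1 = 10
binary(1904) = 11101110000

Elias gamma(1904) = '0000000000' + '11101110000' = 000000000011101110000 (21 bits)


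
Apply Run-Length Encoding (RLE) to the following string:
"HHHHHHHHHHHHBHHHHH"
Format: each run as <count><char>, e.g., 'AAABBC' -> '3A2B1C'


Scanning runs left to right:
  i=0: run of 'H' x 12 -> '12H'
  i=12: run of 'B' x 1 -> '1B'
  i=13: run of 'H' x 5 -> '5H'

RLE = 12H1B5H


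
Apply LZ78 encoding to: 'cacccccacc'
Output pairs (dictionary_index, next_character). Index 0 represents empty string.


LZ78 encoding steps:
Dictionary: {0: ''}
Step 1: w='' (idx 0), next='c' -> output (0, 'c'), add 'c' as idx 1
Step 2: w='' (idx 0), next='a' -> output (0, 'a'), add 'a' as idx 2
Step 3: w='c' (idx 1), next='c' -> output (1, 'c'), add 'cc' as idx 3
Step 4: w='cc' (idx 3), next='c' -> output (3, 'c'), add 'ccc' as idx 4
Step 5: w='a' (idx 2), next='c' -> output (2, 'c'), add 'ac' as idx 5
Step 6: w='c' (idx 1), end of input -> output (1, '')


Encoded: [(0, 'c'), (0, 'a'), (1, 'c'), (3, 'c'), (2, 'c'), (1, '')]


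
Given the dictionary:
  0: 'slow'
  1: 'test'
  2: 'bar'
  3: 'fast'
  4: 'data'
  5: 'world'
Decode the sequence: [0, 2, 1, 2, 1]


Look up each index in the dictionary:
  0 -> 'slow'
  2 -> 'bar'
  1 -> 'test'
  2 -> 'bar'
  1 -> 'test'

Decoded: "slow bar test bar test"


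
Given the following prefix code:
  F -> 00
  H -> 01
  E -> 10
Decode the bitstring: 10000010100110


Decoding step by step:
Bits 10 -> E
Bits 00 -> F
Bits 00 -> F
Bits 10 -> E
Bits 10 -> E
Bits 01 -> H
Bits 10 -> E


Decoded message: EFFEEHE


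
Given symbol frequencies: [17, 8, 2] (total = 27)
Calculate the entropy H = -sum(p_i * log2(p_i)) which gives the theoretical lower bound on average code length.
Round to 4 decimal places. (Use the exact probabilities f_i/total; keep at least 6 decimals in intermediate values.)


Per-symbol terms -p_i * log2(p_i) with p_i = f_i/27:
  p = 17/27 = 0.629630: log2(p) = -0.667425, -p*log2(p) = 0.420230
  p = 8/27 = 0.296296: log2(p) = -1.754888, -p*log2(p) = 0.519967
  p = 2/27 = 0.074074: log2(p) = -3.754888, -p*log2(p) = 0.278140
H = 0.420230 + 0.519967 + 0.278140 = 1.218337

H = 1.2183 bits/symbol


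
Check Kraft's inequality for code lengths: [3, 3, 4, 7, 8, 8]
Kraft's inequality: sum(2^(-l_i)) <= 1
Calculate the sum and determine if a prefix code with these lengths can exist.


Sum = 2^(-3) + 2^(-3) + 2^(-4) + 2^(-7) + 2^(-8) + 2^(-8)
    = 0.125 + 0.125 + 0.0625 + 0.0078125 + 0.00390625 + 0.00390625
    = 84/256 = 0.328125
Since 0.328125 <= 1, Kraft's inequality IS satisfied.
A prefix code with these lengths CAN exist.

Kraft sum = 0.328125. Satisfied.


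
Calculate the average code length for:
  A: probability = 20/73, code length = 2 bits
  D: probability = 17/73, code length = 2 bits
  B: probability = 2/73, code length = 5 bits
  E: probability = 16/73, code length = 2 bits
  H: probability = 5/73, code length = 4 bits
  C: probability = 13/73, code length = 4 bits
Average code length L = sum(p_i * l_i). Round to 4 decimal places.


Weighted contributions p_i * l_i:
  A: (20/73) * 2 = 40/73
  D: (17/73) * 2 = 34/73
  B: (2/73) * 5 = 10/73
  E: (16/73) * 2 = 32/73
  H: (5/73) * 4 = 20/73
  C: (13/73) * 4 = 52/73
Sum = (40 + 34 + 10 + 32 + 20 + 52)/73 = 188/73

L = 188/73 = 2.5753 bits/symbol


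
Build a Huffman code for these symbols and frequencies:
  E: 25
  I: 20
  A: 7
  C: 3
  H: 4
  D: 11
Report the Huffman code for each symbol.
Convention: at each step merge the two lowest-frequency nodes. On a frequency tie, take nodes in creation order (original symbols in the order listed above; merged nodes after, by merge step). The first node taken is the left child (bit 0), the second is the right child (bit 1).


Huffman tree construction:
Step 1: Merge C(3) + H(4) = 7
Step 2: Merge A(7) + (C+H)(7) = 14
Step 3: Merge D(11) + (A+(C+H))(14) = 25
Step 4: Merge I(20) + E(25) = 45
Step 5: Merge (D+(A+(C+H)))(25) + (I+E)(45) = 70
Read each symbol's code off the tree from the root (left child = 0, right child = 1).

Codes:
  E: 11 (length 2)
  I: 10 (length 2)
  A: 010 (length 3)
  C: 0110 (length 4)
  H: 0111 (length 4)
  D: 00 (length 2)
Average code length: 161/70 = 2.3000 bits/symbol


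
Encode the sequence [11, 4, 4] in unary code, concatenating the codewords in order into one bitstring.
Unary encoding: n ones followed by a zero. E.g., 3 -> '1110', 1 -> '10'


Encode each number as n ones followed by a terminating 0:
  11 -> 111111111110 (12 bits)
  4 -> 11110 (5 bits)
  4 -> 11110 (5 bits)
Total length = 12 + 5 + 5 = 22 bits.

Unary([11, 4, 4]) = 1111111111101111011110 (22 bits)


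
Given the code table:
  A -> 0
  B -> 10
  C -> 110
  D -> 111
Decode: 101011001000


Decoding:
10 -> B
10 -> B
110 -> C
0 -> A
10 -> B
0 -> A
0 -> A


Result: BBCABAA


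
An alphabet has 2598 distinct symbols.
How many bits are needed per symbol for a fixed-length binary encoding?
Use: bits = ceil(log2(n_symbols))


log2(2598) = 11.3432
Bracket: 2^11 = 2048 < 2598 <= 2^12 = 4096
So ceil(log2(2598)) = 12

bits = ceil(log2(2598)) = ceil(11.3432) = 12 bits


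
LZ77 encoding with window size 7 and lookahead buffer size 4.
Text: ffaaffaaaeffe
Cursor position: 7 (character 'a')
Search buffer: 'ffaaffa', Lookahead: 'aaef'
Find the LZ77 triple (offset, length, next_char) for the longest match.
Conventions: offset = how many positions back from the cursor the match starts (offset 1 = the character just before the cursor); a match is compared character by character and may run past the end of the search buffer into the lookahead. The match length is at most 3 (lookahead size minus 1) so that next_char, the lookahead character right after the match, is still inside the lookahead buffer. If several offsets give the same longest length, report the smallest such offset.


Try each offset into the search buffer:
  offset=1 (pos 6, char 'a'): match length 2
  offset=2 (pos 5, char 'f'): match length 0
  offset=3 (pos 4, char 'f'): match length 0
  offset=4 (pos 3, char 'a'): match length 1
  offset=5 (pos 2, char 'a'): match length 2
  offset=6 (pos 1, char 'f'): match length 0
  offset=7 (pos 0, char 'f'): match length 0
Longest match has length 2, found at offsets 1, 5; take the smallest, offset 1.
next_char = character at position 7 + 2 = 9 -> 'e'

Best match: offset=1, length=2 (matching 'aa' starting at position 6)
LZ77 triple: (1, 2, 'e')


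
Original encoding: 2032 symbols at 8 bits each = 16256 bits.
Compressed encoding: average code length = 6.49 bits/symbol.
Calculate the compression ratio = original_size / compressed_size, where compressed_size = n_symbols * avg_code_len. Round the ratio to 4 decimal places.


original_size = n_symbols * orig_bits = 2032 * 8 = 16256 bits
compressed_size = n_symbols * avg_code_len = 2032 * 6.49 = 13187.68 bits
ratio = original_size / compressed_size = 16256 / 13187.68 = 1.2327

Compression ratio = 1.2327


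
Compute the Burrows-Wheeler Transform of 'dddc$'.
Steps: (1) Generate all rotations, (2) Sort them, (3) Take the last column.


Rotations (sorted):
  0: $dddc -> last char: c
  1: c$ddd -> last char: d
  2: dc$dd -> last char: d
  3: ddc$d -> last char: d
  4: dddc$ -> last char: $


BWT = cddd$


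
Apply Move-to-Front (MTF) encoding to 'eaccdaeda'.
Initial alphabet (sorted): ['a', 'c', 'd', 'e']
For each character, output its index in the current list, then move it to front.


MTF encoding:
'e': index 3 in ['a', 'c', 'd', 'e'] -> ['e', 'a', 'c', 'd']
'a': index 1 in ['e', 'a', 'c', 'd'] -> ['a', 'e', 'c', 'd']
'c': index 2 in ['a', 'e', 'c', 'd'] -> ['c', 'a', 'e', 'd']
'c': index 0 in ['c', 'a', 'e', 'd'] -> ['c', 'a', 'e', 'd']
'd': index 3 in ['c', 'a', 'e', 'd'] -> ['d', 'c', 'a', 'e']
'a': index 2 in ['d', 'c', 'a', 'e'] -> ['a', 'd', 'c', 'e']
'e': index 3 in ['a', 'd', 'c', 'e'] -> ['e', 'a', 'd', 'c']
'd': index 2 in ['e', 'a', 'd', 'c'] -> ['d', 'e', 'a', 'c']
'a': index 2 in ['d', 'e', 'a', 'c'] -> ['a', 'd', 'e', 'c']


Output: [3, 1, 2, 0, 3, 2, 3, 2, 2]


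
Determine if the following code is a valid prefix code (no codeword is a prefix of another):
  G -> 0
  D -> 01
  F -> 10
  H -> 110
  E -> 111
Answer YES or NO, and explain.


Checking each pair (does one codeword prefix another?):
  G='0' vs D='01': prefix -- VIOLATION

NO -- this is NOT a valid prefix code. G (0) is a prefix of D (01).


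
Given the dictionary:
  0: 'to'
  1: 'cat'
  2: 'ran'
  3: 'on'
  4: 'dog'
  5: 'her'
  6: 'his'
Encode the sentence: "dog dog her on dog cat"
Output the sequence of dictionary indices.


Look up each word in the dictionary:
  'dog' -> 4
  'dog' -> 4
  'her' -> 5
  'on' -> 3
  'dog' -> 4
  'cat' -> 1

Encoded: [4, 4, 5, 3, 4, 1]


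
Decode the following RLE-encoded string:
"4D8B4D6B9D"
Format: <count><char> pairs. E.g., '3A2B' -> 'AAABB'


Expanding each <count><char> pair:
  4D -> 'DDDD'
  8B -> 'BBBBBBBB'
  4D -> 'DDDD'
  6B -> 'BBBBBB'
  9D -> 'DDDDDDDDD'

Decoded = DDDDBBBBBBBBDDDDBBBBBBDDDDDDDDD


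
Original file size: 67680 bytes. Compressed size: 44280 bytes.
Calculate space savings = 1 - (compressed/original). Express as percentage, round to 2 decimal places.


ratio = compressed/original = 44280/67680 = 0.654255
savings = 1 - ratio = 1 - 0.654255 = 0.345745
as a percentage: 0.345745 * 100 = 34.57%

Space savings = 1 - 44280/67680 = 34.57%


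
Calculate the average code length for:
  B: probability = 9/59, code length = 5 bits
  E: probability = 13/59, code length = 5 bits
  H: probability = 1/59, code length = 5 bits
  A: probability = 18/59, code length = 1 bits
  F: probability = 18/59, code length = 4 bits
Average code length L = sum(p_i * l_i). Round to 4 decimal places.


Weighted contributions p_i * l_i:
  B: (9/59) * 5 = 45/59
  E: (13/59) * 5 = 65/59
  H: (1/59) * 5 = 5/59
  A: (18/59) * 1 = 18/59
  F: (18/59) * 4 = 72/59
Sum = (45 + 65 + 5 + 18 + 72)/59 = 205/59

L = 205/59 = 3.4746 bits/symbol


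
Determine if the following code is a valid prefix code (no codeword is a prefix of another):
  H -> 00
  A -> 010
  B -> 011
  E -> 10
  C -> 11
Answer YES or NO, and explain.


Checking each pair (does one codeword prefix another?):
  H='00' vs A='010': no prefix
  H='00' vs B='011': no prefix
  H='00' vs E='10': no prefix
  H='00' vs C='11': no prefix
  A='010' vs H='00': no prefix
  A='010' vs B='011': no prefix
  A='010' vs E='10': no prefix
  A='010' vs C='11': no prefix
  B='011' vs H='00': no prefix
  B='011' vs A='010': no prefix
  B='011' vs E='10': no prefix
  B='011' vs C='11': no prefix
  E='10' vs H='00': no prefix
  E='10' vs A='010': no prefix
  E='10' vs B='011': no prefix
  E='10' vs C='11': no prefix
  C='11' vs H='00': no prefix
  C='11' vs A='010': no prefix
  C='11' vs B='011': no prefix
  C='11' vs E='10': no prefix
No violation found over all pairs.

YES -- this is a valid prefix code. No codeword is a prefix of any other codeword.


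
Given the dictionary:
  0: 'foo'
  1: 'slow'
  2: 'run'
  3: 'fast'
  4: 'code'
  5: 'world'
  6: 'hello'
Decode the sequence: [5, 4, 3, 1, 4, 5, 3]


Look up each index in the dictionary:
  5 -> 'world'
  4 -> 'code'
  3 -> 'fast'
  1 -> 'slow'
  4 -> 'code'
  5 -> 'world'
  3 -> 'fast'

Decoded: "world code fast slow code world fast"


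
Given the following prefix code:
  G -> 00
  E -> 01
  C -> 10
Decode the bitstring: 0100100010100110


Decoding step by step:
Bits 01 -> E
Bits 00 -> G
Bits 10 -> C
Bits 00 -> G
Bits 10 -> C
Bits 10 -> C
Bits 01 -> E
Bits 10 -> C


Decoded message: EGCGCCEC


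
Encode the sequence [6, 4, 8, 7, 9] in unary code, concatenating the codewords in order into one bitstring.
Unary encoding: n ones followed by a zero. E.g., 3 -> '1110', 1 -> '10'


Encode each number as n ones followed by a terminating 0:
  6 -> 1111110 (7 bits)
  4 -> 11110 (5 bits)
  8 -> 111111110 (9 bits)
  7 -> 11111110 (8 bits)
  9 -> 1111111110 (10 bits)
Total length = 7 + 5 + 9 + 8 + 10 = 39 bits.

Unary([6, 4, 8, 7, 9]) = 111111011110111111110111111101111111110 (39 bits)


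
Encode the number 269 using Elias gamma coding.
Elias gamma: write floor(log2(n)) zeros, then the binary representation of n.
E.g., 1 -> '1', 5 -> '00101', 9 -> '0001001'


num_bits = floor(log2(269)) + 1 = 9
leading_zeros = num_bits - 1 = 8
binary(269) = 100001101

Elias gamma(269) = '00000000' + '100001101' = 00000000100001101 (17 bits)


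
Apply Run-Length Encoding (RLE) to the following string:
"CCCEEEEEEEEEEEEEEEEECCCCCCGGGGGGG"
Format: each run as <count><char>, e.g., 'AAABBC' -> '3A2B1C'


Scanning runs left to right:
  i=0: run of 'C' x 3 -> '3C'
  i=3: run of 'E' x 17 -> '17E'
  i=20: run of 'C' x 6 -> '6C'
  i=26: run of 'G' x 7 -> '7G'

RLE = 3C17E6C7G


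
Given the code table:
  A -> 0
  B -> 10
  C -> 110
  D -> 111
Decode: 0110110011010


Decoding:
0 -> A
110 -> C
110 -> C
0 -> A
110 -> C
10 -> B


Result: ACCACB


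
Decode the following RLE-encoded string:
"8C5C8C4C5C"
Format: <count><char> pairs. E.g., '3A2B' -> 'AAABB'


Expanding each <count><char> pair:
  8C -> 'CCCCCCCC'
  5C -> 'CCCCC'
  8C -> 'CCCCCCCC'
  4C -> 'CCCC'
  5C -> 'CCCCC'

Decoded = CCCCCCCCCCCCCCCCCCCCCCCCCCCCCC


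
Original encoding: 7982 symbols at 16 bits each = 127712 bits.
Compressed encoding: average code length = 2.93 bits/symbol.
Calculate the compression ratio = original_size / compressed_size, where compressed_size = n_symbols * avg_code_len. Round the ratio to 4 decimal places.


original_size = n_symbols * orig_bits = 7982 * 16 = 127712 bits
compressed_size = n_symbols * avg_code_len = 7982 * 2.93 = 23387.26 bits
ratio = original_size / compressed_size = 127712 / 23387.26 = 5.4608

Compression ratio = 5.4608


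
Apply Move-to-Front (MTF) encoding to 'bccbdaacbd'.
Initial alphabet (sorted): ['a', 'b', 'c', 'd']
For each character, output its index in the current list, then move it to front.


MTF encoding:
'b': index 1 in ['a', 'b', 'c', 'd'] -> ['b', 'a', 'c', 'd']
'c': index 2 in ['b', 'a', 'c', 'd'] -> ['c', 'b', 'a', 'd']
'c': index 0 in ['c', 'b', 'a', 'd'] -> ['c', 'b', 'a', 'd']
'b': index 1 in ['c', 'b', 'a', 'd'] -> ['b', 'c', 'a', 'd']
'd': index 3 in ['b', 'c', 'a', 'd'] -> ['d', 'b', 'c', 'a']
'a': index 3 in ['d', 'b', 'c', 'a'] -> ['a', 'd', 'b', 'c']
'a': index 0 in ['a', 'd', 'b', 'c'] -> ['a', 'd', 'b', 'c']
'c': index 3 in ['a', 'd', 'b', 'c'] -> ['c', 'a', 'd', 'b']
'b': index 3 in ['c', 'a', 'd', 'b'] -> ['b', 'c', 'a', 'd']
'd': index 3 in ['b', 'c', 'a', 'd'] -> ['d', 'b', 'c', 'a']


Output: [1, 2, 0, 1, 3, 3, 0, 3, 3, 3]


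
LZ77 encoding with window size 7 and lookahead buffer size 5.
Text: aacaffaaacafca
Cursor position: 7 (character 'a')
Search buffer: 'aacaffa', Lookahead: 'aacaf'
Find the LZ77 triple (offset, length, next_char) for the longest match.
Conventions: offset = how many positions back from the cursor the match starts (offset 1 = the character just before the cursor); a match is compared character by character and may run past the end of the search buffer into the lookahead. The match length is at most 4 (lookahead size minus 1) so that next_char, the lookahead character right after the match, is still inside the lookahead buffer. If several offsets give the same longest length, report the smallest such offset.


Try each offset into the search buffer:
  offset=1 (pos 6, char 'a'): match length 2
  offset=2 (pos 5, char 'f'): match length 0
  offset=3 (pos 4, char 'f'): match length 0
  offset=4 (pos 3, char 'a'): match length 1
  offset=5 (pos 2, char 'c'): match length 0
  offset=6 (pos 1, char 'a'): match length 1
  offset=7 (pos 0, char 'a'): match length 4
Longest match has length 4 at offset 7.
next_char = character at position 7 + 4 = 11 -> 'f'

Best match: offset=7, length=4 (matching 'aaca' starting at position 0)
LZ77 triple: (7, 4, 'f')


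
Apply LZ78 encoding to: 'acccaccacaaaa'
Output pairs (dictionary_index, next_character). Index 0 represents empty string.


LZ78 encoding steps:
Dictionary: {0: ''}
Step 1: w='' (idx 0), next='a' -> output (0, 'a'), add 'a' as idx 1
Step 2: w='' (idx 0), next='c' -> output (0, 'c'), add 'c' as idx 2
Step 3: w='c' (idx 2), next='c' -> output (2, 'c'), add 'cc' as idx 3
Step 4: w='a' (idx 1), next='c' -> output (1, 'c'), add 'ac' as idx 4
Step 5: w='c' (idx 2), next='a' -> output (2, 'a'), add 'ca' as idx 5
Step 6: w='ca' (idx 5), next='a' -> output (5, 'a'), add 'caa' as idx 6
Step 7: w='a' (idx 1), next='a' -> output (1, 'a'), add 'aa' as idx 7


Encoded: [(0, 'a'), (0, 'c'), (2, 'c'), (1, 'c'), (2, 'a'), (5, 'a'), (1, 'a')]


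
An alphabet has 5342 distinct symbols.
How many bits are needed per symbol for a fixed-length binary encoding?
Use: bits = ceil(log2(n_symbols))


log2(5342) = 12.3832
Bracket: 2^12 = 4096 < 5342 <= 2^13 = 8192
So ceil(log2(5342)) = 13

bits = ceil(log2(5342)) = ceil(12.3832) = 13 bits


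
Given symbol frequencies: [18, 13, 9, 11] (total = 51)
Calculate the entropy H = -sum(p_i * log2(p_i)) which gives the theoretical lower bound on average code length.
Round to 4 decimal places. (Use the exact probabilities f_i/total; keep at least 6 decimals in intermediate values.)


Per-symbol terms -p_i * log2(p_i) with p_i = f_i/51:
  p = 18/51 = 0.352941: log2(p) = -1.502500, -p*log2(p) = 0.530294
  p = 13/51 = 0.254902: log2(p) = -1.971986, -p*log2(p) = 0.502663
  p = 9/51 = 0.176471: log2(p) = -2.502500, -p*log2(p) = 0.441618
  p = 11/51 = 0.215686: log2(p) = -2.212994, -p*log2(p) = 0.477312
H = 0.530294 + 0.502663 + 0.441618 + 0.477312 = 1.951887

H = 1.9519 bits/symbol


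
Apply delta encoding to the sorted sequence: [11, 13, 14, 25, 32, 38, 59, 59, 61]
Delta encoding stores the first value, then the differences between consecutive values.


First value: 11
Deltas:
  13 - 11 = 2
  14 - 13 = 1
  25 - 14 = 11
  32 - 25 = 7
  38 - 32 = 6
  59 - 38 = 21
  59 - 59 = 0
  61 - 59 = 2


Delta encoded: [11, 2, 1, 11, 7, 6, 21, 0, 2]


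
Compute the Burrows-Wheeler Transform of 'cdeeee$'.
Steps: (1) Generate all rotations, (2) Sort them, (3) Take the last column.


Rotations (sorted):
  0: $cdeeee -> last char: e
  1: cdeeee$ -> last char: $
  2: deeee$c -> last char: c
  3: e$cdeee -> last char: e
  4: ee$cdee -> last char: e
  5: eee$cde -> last char: e
  6: eeee$cd -> last char: d


BWT = e$ceeed


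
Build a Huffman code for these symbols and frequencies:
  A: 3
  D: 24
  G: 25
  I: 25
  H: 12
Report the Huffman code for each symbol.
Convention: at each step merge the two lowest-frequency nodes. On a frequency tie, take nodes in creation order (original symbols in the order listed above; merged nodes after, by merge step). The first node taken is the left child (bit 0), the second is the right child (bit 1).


Huffman tree construction:
Step 1: Merge A(3) + H(12) = 15
Step 2: Merge (A+H)(15) + D(24) = 39
Step 3: Merge G(25) + I(25) = 50
Step 4: Merge ((A+H)+D)(39) + (G+I)(50) = 89
Read each symbol's code off the tree from the root (left child = 0, right child = 1).

Codes:
  A: 000 (length 3)
  D: 01 (length 2)
  G: 10 (length 2)
  I: 11 (length 2)
  H: 001 (length 3)
Average code length: 193/89 = 2.1685 bits/symbol


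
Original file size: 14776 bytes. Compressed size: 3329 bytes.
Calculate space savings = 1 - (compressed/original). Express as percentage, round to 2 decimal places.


ratio = compressed/original = 3329/14776 = 0.225298
savings = 1 - ratio = 1 - 0.225298 = 0.774702
as a percentage: 0.774702 * 100 = 77.47%

Space savings = 1 - 3329/14776 = 77.47%


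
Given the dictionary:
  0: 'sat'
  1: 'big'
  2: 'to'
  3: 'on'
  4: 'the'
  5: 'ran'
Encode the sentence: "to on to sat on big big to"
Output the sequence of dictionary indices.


Look up each word in the dictionary:
  'to' -> 2
  'on' -> 3
  'to' -> 2
  'sat' -> 0
  'on' -> 3
  'big' -> 1
  'big' -> 1
  'to' -> 2

Encoded: [2, 3, 2, 0, 3, 1, 1, 2]


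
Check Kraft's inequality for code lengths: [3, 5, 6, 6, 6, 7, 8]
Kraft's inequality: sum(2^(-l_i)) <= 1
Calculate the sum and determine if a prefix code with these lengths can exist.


Sum = 2^(-3) + 2^(-5) + 2^(-6) + 2^(-6) + 2^(-6) + 2^(-7) + 2^(-8)
    = 0.125 + 0.03125 + 0.015625 + 0.015625 + 0.015625 + 0.0078125 + 0.00390625
    = 55/256 = 0.21484375
Since 0.21484375 <= 1, Kraft's inequality IS satisfied.
A prefix code with these lengths CAN exist.

Kraft sum = 0.21484375. Satisfied.


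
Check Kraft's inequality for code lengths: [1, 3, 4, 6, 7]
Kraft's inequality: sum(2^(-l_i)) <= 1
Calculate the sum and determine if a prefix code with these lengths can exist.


Sum = 2^(-1) + 2^(-3) + 2^(-4) + 2^(-6) + 2^(-7)
    = 0.5 + 0.125 + 0.0625 + 0.015625 + 0.0078125
    = 91/128 = 0.7109375
Since 0.7109375 <= 1, Kraft's inequality IS satisfied.
A prefix code with these lengths CAN exist.

Kraft sum = 0.7109375. Satisfied.


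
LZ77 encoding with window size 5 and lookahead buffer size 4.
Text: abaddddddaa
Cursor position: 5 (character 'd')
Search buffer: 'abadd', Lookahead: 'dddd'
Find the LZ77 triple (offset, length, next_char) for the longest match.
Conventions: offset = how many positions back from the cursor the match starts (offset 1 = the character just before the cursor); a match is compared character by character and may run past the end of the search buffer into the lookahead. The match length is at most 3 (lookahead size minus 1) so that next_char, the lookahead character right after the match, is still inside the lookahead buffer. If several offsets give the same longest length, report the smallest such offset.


Try each offset into the search buffer:
  offset=1 (pos 4, char 'd'): match length 3
  offset=2 (pos 3, char 'd'): match length 3
  offset=3 (pos 2, char 'a'): match length 0
  offset=4 (pos 1, char 'b'): match length 0
  offset=5 (pos 0, char 'a'): match length 0
Longest match has length 3, found at offsets 1, 2; take the smallest, offset 1.
next_char = character at position 5 + 3 = 8 -> 'd'

Best match: offset=1, length=3 (matching 'ddd' starting at position 4)
LZ77 triple: (1, 3, 'd')


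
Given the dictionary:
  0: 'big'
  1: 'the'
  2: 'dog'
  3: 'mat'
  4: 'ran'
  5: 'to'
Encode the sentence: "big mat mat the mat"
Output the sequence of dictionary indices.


Look up each word in the dictionary:
  'big' -> 0
  'mat' -> 3
  'mat' -> 3
  'the' -> 1
  'mat' -> 3

Encoded: [0, 3, 3, 1, 3]


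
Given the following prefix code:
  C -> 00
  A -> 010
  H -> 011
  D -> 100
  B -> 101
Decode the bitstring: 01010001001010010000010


Decoding step by step:
Bits 010 -> A
Bits 100 -> D
Bits 010 -> A
Bits 010 -> A
Bits 100 -> D
Bits 100 -> D
Bits 00 -> C
Bits 010 -> A


Decoded message: ADAADDCA


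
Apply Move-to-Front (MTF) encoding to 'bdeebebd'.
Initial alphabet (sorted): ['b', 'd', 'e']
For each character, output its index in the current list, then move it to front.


MTF encoding:
'b': index 0 in ['b', 'd', 'e'] -> ['b', 'd', 'e']
'd': index 1 in ['b', 'd', 'e'] -> ['d', 'b', 'e']
'e': index 2 in ['d', 'b', 'e'] -> ['e', 'd', 'b']
'e': index 0 in ['e', 'd', 'b'] -> ['e', 'd', 'b']
'b': index 2 in ['e', 'd', 'b'] -> ['b', 'e', 'd']
'e': index 1 in ['b', 'e', 'd'] -> ['e', 'b', 'd']
'b': index 1 in ['e', 'b', 'd'] -> ['b', 'e', 'd']
'd': index 2 in ['b', 'e', 'd'] -> ['d', 'b', 'e']


Output: [0, 1, 2, 0, 2, 1, 1, 2]


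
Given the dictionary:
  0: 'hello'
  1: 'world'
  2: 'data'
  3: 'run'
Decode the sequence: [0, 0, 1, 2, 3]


Look up each index in the dictionary:
  0 -> 'hello'
  0 -> 'hello'
  1 -> 'world'
  2 -> 'data'
  3 -> 'run'

Decoded: "hello hello world data run"


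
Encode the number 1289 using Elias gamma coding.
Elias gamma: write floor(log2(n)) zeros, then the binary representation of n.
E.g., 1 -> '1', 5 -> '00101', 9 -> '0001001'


num_bits = floor(log2(1289)) + 1 = 11
leading_zeros = num_bits - 1 = 10
binary(1289) = 10100001001

Elias gamma(1289) = '0000000000' + '10100001001' = 000000000010100001001 (21 bits)


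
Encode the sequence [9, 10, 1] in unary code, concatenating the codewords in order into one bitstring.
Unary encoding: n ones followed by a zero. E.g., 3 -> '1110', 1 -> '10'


Encode each number as n ones followed by a terminating 0:
  9 -> 1111111110 (10 bits)
  10 -> 11111111110 (11 bits)
  1 -> 10 (2 bits)
Total length = 10 + 11 + 2 = 23 bits.

Unary([9, 10, 1]) = 11111111101111111111010 (23 bits)


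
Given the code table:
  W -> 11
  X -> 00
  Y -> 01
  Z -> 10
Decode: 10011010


Decoding:
10 -> Z
01 -> Y
10 -> Z
10 -> Z


Result: ZYZZ


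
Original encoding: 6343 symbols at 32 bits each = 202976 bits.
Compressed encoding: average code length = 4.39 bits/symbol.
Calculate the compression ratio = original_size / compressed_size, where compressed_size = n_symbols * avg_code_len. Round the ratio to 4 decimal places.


original_size = n_symbols * orig_bits = 6343 * 32 = 202976 bits
compressed_size = n_symbols * avg_code_len = 6343 * 4.39 = 27845.77 bits
ratio = original_size / compressed_size = 202976 / 27845.77 = 7.2893

Compression ratio = 7.2893


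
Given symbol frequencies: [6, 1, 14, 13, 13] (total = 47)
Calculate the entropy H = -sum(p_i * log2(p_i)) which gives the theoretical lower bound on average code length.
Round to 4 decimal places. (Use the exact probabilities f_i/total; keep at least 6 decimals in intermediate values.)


Per-symbol terms -p_i * log2(p_i) with p_i = f_i/47:
  p = 6/47 = 0.127660: log2(p) = -2.969626, -p*log2(p) = 0.379101
  p = 1/47 = 0.021277: log2(p) = -5.554589, -p*log2(p) = 0.118183
  p = 14/47 = 0.297872: log2(p) = -1.747234, -p*log2(p) = 0.520453
  p = 13/47 = 0.276596: log2(p) = -1.854149, -p*log2(p) = 0.512850
  p = 13/47 = 0.276596: log2(p) = -1.854149, -p*log2(p) = 0.512850
H = 0.379101 + 0.118183 + 0.520453 + 0.512850 + 0.512850 = 2.043437

H = 2.0434 bits/symbol


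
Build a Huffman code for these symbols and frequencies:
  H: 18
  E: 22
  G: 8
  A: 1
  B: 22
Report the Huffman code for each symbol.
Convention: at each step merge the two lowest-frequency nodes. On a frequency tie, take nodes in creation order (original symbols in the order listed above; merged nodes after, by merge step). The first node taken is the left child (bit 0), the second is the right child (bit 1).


Huffman tree construction:
Step 1: Merge A(1) + G(8) = 9
Step 2: Merge (A+G)(9) + H(18) = 27
Step 3: Merge E(22) + B(22) = 44
Step 4: Merge ((A+G)+H)(27) + (E+B)(44) = 71
Read each symbol's code off the tree from the root (left child = 0, right child = 1).

Codes:
  H: 01 (length 2)
  E: 10 (length 2)
  G: 001 (length 3)
  A: 000 (length 3)
  B: 11 (length 2)
Average code length: 151/71 = 2.1268 bits/symbol


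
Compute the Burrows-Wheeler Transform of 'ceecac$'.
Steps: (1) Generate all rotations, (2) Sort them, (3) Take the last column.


Rotations (sorted):
  0: $ceecac -> last char: c
  1: ac$ceec -> last char: c
  2: c$ceeca -> last char: a
  3: cac$cee -> last char: e
  4: ceecac$ -> last char: $
  5: ecac$ce -> last char: e
  6: eecac$c -> last char: c


BWT = ccae$ec


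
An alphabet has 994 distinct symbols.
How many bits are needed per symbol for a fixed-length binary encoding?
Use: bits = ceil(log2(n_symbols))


log2(994) = 9.9571
Bracket: 2^9 = 512 < 994 <= 2^10 = 1024
So ceil(log2(994)) = 10

bits = ceil(log2(994)) = ceil(9.9571) = 10 bits


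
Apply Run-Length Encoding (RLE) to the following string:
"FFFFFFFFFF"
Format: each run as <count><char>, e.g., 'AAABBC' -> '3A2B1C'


Scanning runs left to right:
  i=0: run of 'F' x 10 -> '10F'

RLE = 10F


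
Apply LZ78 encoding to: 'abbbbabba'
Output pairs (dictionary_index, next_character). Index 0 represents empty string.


LZ78 encoding steps:
Dictionary: {0: ''}
Step 1: w='' (idx 0), next='a' -> output (0, 'a'), add 'a' as idx 1
Step 2: w='' (idx 0), next='b' -> output (0, 'b'), add 'b' as idx 2
Step 3: w='b' (idx 2), next='b' -> output (2, 'b'), add 'bb' as idx 3
Step 4: w='b' (idx 2), next='a' -> output (2, 'a'), add 'ba' as idx 4
Step 5: w='bb' (idx 3), next='a' -> output (3, 'a'), add 'bba' as idx 5


Encoded: [(0, 'a'), (0, 'b'), (2, 'b'), (2, 'a'), (3, 'a')]


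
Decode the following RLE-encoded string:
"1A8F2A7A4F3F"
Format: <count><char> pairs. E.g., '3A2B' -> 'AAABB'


Expanding each <count><char> pair:
  1A -> 'A'
  8F -> 'FFFFFFFF'
  2A -> 'AA'
  7A -> 'AAAAAAA'
  4F -> 'FFFF'
  3F -> 'FFF'

Decoded = AFFFFFFFFAAAAAAAAAFFFFFFF


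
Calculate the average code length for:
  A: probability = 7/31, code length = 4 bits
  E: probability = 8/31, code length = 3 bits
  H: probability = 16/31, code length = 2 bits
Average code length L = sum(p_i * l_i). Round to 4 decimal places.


Weighted contributions p_i * l_i:
  A: (7/31) * 4 = 28/31
  E: (8/31) * 3 = 24/31
  H: (16/31) * 2 = 32/31
Sum = (28 + 24 + 32)/31 = 84/31

L = 84/31 = 2.7097 bits/symbol


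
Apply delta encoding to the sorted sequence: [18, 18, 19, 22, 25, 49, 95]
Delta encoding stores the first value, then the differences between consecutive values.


First value: 18
Deltas:
  18 - 18 = 0
  19 - 18 = 1
  22 - 19 = 3
  25 - 22 = 3
  49 - 25 = 24
  95 - 49 = 46


Delta encoded: [18, 0, 1, 3, 3, 24, 46]


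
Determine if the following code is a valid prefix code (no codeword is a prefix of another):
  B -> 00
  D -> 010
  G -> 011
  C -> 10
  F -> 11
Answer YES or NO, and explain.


Checking each pair (does one codeword prefix another?):
  B='00' vs D='010': no prefix
  B='00' vs G='011': no prefix
  B='00' vs C='10': no prefix
  B='00' vs F='11': no prefix
  D='010' vs B='00': no prefix
  D='010' vs G='011': no prefix
  D='010' vs C='10': no prefix
  D='010' vs F='11': no prefix
  G='011' vs B='00': no prefix
  G='011' vs D='010': no prefix
  G='011' vs C='10': no prefix
  G='011' vs F='11': no prefix
  C='10' vs B='00': no prefix
  C='10' vs D='010': no prefix
  C='10' vs G='011': no prefix
  C='10' vs F='11': no prefix
  F='11' vs B='00': no prefix
  F='11' vs D='010': no prefix
  F='11' vs G='011': no prefix
  F='11' vs C='10': no prefix
No violation found over all pairs.

YES -- this is a valid prefix code. No codeword is a prefix of any other codeword.


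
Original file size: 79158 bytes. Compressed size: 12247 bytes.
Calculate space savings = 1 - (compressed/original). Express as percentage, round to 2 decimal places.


ratio = compressed/original = 12247/79158 = 0.154716
savings = 1 - ratio = 1 - 0.154716 = 0.845284
as a percentage: 0.845284 * 100 = 84.53%

Space savings = 1 - 12247/79158 = 84.53%
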